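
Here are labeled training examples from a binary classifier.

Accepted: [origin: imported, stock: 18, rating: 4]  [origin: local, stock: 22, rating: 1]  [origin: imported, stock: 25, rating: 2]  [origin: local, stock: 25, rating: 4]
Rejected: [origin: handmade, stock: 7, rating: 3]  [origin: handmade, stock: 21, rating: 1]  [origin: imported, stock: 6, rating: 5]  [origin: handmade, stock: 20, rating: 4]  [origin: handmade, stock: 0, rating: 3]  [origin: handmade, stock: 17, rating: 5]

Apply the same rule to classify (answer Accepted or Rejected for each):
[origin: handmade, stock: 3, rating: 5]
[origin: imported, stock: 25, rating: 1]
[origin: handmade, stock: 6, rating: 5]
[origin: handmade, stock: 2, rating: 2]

Rejected, Accepted, Rejected, Rejected

A rule that fits every label: stock = 18 OR stock ≥ 22 — true of each 'Accepted' example, false of each 'Rejected' one.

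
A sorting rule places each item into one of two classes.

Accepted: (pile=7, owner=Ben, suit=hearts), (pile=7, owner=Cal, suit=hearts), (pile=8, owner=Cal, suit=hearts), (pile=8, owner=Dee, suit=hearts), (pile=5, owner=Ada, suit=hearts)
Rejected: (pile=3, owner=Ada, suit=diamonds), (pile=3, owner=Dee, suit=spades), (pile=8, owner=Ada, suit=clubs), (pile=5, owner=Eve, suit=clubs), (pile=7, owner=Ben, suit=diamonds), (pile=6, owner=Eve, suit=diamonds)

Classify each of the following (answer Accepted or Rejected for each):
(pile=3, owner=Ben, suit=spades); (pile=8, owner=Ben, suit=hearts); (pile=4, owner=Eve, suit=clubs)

Rejected, Accepted, Rejected

The common property of the 'Accepted' items is: suit is hearts. No 'Rejected' item has it.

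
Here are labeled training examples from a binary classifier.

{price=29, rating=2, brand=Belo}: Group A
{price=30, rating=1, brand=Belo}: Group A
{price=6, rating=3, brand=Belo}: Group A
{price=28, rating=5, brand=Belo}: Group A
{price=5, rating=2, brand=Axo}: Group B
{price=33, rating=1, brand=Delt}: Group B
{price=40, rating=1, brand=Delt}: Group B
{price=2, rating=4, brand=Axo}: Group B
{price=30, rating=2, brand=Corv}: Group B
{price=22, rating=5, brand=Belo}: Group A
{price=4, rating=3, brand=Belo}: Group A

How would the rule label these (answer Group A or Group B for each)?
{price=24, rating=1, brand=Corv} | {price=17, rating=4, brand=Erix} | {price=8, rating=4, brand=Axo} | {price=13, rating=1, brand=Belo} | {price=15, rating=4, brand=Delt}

Comparing the two groups points to one rule — brand is Belo.

Group B, Group B, Group B, Group A, Group B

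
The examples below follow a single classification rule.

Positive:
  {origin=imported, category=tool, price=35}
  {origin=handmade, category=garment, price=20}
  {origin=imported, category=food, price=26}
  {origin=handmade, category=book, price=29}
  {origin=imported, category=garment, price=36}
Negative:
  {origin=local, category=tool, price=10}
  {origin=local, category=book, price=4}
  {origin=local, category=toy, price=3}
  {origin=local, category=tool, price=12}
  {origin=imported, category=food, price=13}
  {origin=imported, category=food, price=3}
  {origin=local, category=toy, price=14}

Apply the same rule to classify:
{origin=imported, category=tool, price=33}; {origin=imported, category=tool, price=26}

One predicate separates the groups cleanly: price ≥ 20.

Positive, Positive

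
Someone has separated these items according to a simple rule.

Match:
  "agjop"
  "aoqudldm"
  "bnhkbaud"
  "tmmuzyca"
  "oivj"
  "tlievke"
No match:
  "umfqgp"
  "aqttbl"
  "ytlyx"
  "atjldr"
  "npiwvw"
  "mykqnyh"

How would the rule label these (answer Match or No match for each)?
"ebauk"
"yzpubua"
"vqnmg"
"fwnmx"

Match, Match, No match, No match

'Match' ⟺ has ≥ 2 vowels.
"ebauk": 3 vowels, qualifies → Match.
"yzpubua": 3 vowels, qualifies → Match.
"vqnmg": 0 vowels, does not satisfy this → No match.
"fwnmx": 0 vowels, does not satisfy this → No match.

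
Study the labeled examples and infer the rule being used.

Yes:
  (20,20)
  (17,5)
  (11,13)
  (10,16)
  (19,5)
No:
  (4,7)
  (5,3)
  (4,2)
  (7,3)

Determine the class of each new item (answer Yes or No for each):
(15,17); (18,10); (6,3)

Yes, Yes, No

The simplest hypothesis consistent with all the labels is: sum ≥ 22.
Yes: (15,17), since 15+17 = 32.
Yes: (18,10), since 18+10 = 28.
No: (6,3), since 6+3 = 9.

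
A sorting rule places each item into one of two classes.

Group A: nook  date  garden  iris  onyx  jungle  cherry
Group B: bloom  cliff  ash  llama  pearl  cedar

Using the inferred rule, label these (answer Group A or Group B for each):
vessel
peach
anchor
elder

Group A, Group B, Group A, Group B

The common property of the 'Group A' items is: even length. No 'Group B' item has it.
vessel: length 6, checks out → Group A.
peach: length 5, does not satisfy this → Group B.
anchor: length 6, checks out → Group A.
elder: length 5, does not satisfy this → Group B.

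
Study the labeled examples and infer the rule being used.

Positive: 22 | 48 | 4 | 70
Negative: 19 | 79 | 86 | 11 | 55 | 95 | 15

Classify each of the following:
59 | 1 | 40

The simplest hypothesis consistent with all the labels is: even AND at most 70.
59 — 59 is odd, 59 ≤ 70, hence Negative.
1 — 1 is odd, 1 ≤ 70, hence Negative.
40 — 40 is even, 40 ≤ 70, hence Positive.

Negative, Negative, Positive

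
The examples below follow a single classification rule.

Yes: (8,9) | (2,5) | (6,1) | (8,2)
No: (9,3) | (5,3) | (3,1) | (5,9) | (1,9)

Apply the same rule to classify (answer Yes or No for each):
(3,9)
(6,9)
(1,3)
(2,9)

No, Yes, No, Yes

The simplest hypothesis consistent with all the labels is: first is even.
(3,9): No (first 3). (6,9): Yes (first 6). (1,3): No (first 1). (2,9): Yes (first 2).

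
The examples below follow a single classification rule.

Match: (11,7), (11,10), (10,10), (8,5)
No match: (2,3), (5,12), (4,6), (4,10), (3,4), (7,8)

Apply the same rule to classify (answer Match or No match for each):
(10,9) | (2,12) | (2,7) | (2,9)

Match, No match, No match, No match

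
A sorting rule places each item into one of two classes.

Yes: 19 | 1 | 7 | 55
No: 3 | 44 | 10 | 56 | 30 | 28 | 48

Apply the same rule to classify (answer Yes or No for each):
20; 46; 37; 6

No, No, Yes, No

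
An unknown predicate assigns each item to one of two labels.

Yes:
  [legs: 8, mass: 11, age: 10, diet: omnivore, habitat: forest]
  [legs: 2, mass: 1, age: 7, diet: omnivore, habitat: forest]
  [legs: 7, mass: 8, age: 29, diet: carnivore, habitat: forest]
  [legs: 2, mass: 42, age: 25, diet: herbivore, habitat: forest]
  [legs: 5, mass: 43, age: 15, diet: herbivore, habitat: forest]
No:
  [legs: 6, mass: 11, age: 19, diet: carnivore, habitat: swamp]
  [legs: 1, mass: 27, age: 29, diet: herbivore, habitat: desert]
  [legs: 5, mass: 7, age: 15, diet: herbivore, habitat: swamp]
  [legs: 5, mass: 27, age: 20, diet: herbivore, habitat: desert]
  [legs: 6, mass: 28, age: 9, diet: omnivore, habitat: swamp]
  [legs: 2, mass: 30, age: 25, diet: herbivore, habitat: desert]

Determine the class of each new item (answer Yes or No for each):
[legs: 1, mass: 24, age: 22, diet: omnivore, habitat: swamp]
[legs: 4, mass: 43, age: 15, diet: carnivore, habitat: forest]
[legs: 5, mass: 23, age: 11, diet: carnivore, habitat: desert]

No, Yes, No

Checking candidate rules against both groups, what survives is: habitat is forest.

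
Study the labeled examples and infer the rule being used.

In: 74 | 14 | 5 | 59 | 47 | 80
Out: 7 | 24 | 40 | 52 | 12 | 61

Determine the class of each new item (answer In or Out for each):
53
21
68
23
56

In, Out, In, In, In

All 'In' examples share one property — ≡ 2 (mod 3) — and every 'Out' example lacks it.
In: 53, since 53 mod 3 = 2. Out: 21, since 21 mod 3 = 0. In: 68, since 68 mod 3 = 2. In: 23, since 23 mod 3 = 2. In: 56, since 56 mod 3 = 2.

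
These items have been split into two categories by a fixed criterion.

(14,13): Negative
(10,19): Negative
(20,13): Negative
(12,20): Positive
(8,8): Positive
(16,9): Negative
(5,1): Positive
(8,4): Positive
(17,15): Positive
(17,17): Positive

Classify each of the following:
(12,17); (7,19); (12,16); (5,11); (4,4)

Negative, Positive, Positive, Positive, Positive

Checking candidate rules against both groups, what survives is: sum is even.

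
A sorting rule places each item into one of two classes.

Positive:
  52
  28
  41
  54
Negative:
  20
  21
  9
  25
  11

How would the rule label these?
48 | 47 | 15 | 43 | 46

Positive, Positive, Negative, Positive, Positive

One predicate separates the groups cleanly: at least 28.
48: 48 ≥ 28 — checks out, so Positive.
47: 47 ≥ 28 — checks out, so Positive.
15: 15 < 28 — does not pass, so Negative.
43: 43 ≥ 28 — checks out, so Positive.
46: 46 ≥ 28 — checks out, so Positive.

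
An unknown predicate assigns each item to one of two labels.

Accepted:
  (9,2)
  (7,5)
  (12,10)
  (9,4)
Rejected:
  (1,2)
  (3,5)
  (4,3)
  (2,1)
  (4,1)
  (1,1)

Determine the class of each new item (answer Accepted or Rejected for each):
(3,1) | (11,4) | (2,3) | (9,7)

Rejected, Accepted, Rejected, Accepted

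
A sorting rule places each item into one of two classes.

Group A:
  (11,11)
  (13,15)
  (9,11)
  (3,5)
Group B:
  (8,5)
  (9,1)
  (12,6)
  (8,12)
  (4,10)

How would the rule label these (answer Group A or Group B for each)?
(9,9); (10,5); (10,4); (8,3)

Group A, Group B, Group B, Group B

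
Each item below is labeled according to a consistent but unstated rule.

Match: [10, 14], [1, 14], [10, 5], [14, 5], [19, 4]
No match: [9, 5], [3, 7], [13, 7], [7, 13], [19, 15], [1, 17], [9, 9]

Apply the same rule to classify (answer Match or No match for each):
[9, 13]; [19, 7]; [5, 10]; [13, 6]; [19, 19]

'Match' ⟺ product is even.

No match, No match, Match, Match, No match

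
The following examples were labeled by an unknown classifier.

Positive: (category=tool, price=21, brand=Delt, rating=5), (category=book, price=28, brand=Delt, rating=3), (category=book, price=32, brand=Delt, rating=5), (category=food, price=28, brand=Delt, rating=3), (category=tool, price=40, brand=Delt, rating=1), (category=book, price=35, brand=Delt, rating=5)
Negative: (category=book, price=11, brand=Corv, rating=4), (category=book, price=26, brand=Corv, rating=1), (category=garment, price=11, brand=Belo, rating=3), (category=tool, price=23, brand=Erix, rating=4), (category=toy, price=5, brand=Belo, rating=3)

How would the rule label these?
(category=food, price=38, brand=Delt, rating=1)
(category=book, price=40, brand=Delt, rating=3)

Positive, Positive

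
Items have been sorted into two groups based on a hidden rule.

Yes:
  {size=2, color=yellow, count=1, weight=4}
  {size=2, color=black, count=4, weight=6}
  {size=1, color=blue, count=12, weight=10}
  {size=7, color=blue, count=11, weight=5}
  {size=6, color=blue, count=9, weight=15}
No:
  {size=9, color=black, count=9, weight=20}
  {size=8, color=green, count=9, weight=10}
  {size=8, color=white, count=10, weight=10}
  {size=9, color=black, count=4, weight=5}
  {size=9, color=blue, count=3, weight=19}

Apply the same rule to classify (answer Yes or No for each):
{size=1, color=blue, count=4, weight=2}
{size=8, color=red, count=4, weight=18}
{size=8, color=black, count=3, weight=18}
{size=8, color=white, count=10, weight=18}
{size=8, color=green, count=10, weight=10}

Yes, No, No, No, No

All 'Yes' examples share one property — size ≤ 7 — and every 'No' example lacks it.
Yes: {size=1, color=blue, count=4, weight=2}, since size = 1.
No: {size=8, color=red, count=4, weight=18}, since size = 8.
No: {size=8, color=black, count=3, weight=18}, since size = 8.
No: {size=8, color=white, count=10, weight=18}, since size = 8.
No: {size=8, color=green, count=10, weight=10}, since size = 8.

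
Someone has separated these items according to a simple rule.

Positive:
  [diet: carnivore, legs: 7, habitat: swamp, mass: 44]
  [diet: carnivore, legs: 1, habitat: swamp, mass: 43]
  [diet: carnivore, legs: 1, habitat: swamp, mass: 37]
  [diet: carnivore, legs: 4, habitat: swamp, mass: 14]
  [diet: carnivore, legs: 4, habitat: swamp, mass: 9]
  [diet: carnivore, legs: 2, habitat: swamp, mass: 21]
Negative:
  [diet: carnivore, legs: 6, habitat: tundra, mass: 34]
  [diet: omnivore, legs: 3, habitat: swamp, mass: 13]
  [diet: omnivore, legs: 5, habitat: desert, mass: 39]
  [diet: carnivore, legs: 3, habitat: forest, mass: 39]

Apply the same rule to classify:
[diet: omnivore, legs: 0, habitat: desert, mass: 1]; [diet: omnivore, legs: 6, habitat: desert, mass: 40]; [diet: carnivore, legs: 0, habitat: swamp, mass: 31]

Negative, Negative, Positive

'Positive' ⟺ diet is carnivore AND habitat is swamp.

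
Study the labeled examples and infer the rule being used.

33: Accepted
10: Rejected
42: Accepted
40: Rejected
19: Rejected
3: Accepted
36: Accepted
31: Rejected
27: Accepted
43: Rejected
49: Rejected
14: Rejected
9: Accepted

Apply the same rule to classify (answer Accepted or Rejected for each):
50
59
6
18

Rejected, Rejected, Accepted, Accepted

All 'Accepted' examples share one property — multiple of 3 — and every 'Rejected' example lacks it.
50: 50 = 3·16 + 2, does not fit → Rejected.
59: 59 = 3·19 + 2, does not fit → Rejected.
6: 6 = 3·2, checks out → Accepted.
18: 18 = 3·6, checks out → Accepted.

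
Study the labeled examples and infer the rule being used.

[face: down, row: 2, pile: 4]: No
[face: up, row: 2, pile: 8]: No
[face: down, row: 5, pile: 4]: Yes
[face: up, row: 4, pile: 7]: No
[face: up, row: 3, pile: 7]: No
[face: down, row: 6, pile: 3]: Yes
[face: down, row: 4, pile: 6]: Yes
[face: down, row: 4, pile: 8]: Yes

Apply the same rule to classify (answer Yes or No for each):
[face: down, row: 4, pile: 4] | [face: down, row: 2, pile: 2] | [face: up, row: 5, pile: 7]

The classifier is using: face is down AND row ≥ 3.
[face: down, row: 4, pile: 4]: face is down, row = 4, satisfies this → Yes. [face: down, row: 2, pile: 2]: face is down, row = 2, does not pass → No. [face: up, row: 5, pile: 7]: face is up, row = 5, does not pass → No.

Yes, No, No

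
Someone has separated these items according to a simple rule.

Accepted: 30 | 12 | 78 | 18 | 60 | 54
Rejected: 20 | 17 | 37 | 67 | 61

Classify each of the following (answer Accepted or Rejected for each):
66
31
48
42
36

Accepted, Rejected, Accepted, Accepted, Accepted

The common property of the 'Accepted' items is: multiple of 3. No 'Rejected' item has it.
66: Accepted (66 = 3·22). 31: Rejected (31 = 3·10 + 1). 48: Accepted (48 = 3·16). 42: Accepted (42 = 3·14). 36: Accepted (36 = 3·12).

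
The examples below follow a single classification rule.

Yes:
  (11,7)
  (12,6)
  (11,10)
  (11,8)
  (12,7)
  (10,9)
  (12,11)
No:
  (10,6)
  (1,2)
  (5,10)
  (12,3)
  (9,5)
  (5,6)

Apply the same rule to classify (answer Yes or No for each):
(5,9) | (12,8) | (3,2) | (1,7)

No, Yes, No, No

All 'Yes' examples share one property — sum ≥ 18 — and every 'No' example lacks it.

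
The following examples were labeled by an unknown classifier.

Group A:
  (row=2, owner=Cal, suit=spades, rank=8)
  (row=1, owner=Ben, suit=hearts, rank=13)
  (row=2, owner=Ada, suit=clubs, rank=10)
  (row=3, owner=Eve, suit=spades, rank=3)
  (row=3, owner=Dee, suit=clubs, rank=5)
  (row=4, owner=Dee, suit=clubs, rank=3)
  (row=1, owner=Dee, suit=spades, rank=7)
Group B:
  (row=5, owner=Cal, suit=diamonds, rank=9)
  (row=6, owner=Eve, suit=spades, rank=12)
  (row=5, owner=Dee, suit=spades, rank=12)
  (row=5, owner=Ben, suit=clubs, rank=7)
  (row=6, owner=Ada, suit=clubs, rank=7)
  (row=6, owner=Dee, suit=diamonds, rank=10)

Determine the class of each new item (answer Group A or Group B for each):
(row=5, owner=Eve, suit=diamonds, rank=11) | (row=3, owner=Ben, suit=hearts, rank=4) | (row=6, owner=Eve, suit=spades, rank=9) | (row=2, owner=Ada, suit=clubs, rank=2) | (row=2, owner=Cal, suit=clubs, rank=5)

Group B, Group A, Group B, Group A, Group A

The classifier is using: row ≤ 4.
(row=5, owner=Eve, suit=diamonds, rank=11) → row = 5 → Group B.
(row=3, owner=Ben, suit=hearts, rank=4) → row = 3 → Group A.
(row=6, owner=Eve, suit=spades, rank=9) → row = 6 → Group B.
(row=2, owner=Ada, suit=clubs, rank=2) → row = 2 → Group A.
(row=2, owner=Cal, suit=clubs, rank=5) → row = 2 → Group A.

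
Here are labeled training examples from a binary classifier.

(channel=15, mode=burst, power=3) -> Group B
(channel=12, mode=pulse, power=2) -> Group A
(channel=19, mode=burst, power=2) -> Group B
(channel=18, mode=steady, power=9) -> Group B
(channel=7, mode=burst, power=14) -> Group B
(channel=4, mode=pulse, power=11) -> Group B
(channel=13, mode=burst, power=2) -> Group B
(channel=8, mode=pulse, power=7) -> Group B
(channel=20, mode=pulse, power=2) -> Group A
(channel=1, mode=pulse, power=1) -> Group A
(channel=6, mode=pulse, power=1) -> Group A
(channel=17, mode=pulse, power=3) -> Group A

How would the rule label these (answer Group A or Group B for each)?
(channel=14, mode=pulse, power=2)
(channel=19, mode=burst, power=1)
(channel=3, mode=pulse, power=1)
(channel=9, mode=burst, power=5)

Group A, Group B, Group A, Group B

The distinguishing property — mode is pulse AND power ≤ 3 — holds for all the 'Group A' cases and none of the 'Group B' cases.
(channel=14, mode=pulse, power=2): Group A (mode is pulse, power = 2).
(channel=19, mode=burst, power=1): Group B (mode is burst, power = 1).
(channel=3, mode=pulse, power=1): Group A (mode is pulse, power = 1).
(channel=9, mode=burst, power=5): Group B (mode is burst, power = 5).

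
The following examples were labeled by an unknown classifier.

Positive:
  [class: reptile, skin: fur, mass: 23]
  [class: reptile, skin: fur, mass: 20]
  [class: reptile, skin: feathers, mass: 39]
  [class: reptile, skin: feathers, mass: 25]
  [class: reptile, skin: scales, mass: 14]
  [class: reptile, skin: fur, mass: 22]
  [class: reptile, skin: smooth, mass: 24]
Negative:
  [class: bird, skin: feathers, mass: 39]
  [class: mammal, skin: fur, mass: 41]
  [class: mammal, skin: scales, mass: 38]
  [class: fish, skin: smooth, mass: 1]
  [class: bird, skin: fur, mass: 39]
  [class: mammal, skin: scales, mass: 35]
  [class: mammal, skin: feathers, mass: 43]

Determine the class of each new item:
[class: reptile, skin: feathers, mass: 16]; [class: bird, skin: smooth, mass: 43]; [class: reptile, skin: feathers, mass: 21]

All 'Positive' examples share one property — class is reptile — and every 'Negative' example lacks it.

Positive, Negative, Positive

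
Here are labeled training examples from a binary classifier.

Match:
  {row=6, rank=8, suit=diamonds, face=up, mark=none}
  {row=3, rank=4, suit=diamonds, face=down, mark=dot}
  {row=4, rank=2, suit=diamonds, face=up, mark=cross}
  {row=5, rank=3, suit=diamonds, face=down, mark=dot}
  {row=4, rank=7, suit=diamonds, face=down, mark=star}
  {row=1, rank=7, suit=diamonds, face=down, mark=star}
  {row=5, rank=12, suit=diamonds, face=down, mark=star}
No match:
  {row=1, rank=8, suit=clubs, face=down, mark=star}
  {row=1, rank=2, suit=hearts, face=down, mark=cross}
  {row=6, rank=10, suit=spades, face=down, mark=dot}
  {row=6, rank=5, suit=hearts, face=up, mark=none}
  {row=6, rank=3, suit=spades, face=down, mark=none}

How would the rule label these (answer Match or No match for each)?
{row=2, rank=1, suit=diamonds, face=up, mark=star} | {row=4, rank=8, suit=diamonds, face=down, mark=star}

Match, Match

The common property of the 'Match' items is: suit is diamonds. No 'No match' item has it.
{row=2, rank=1, suit=diamonds, face=up, mark=star}: Match (suit is diamonds). {row=4, rank=8, suit=diamonds, face=down, mark=star}: Match (suit is diamonds).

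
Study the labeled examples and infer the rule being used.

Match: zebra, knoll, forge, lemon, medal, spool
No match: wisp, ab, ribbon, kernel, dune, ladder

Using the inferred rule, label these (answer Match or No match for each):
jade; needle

No match, No match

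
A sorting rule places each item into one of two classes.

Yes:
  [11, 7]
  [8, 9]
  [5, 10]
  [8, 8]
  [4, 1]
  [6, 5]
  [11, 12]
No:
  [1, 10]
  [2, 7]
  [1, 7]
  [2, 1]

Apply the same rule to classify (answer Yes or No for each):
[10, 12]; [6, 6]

Yes, Yes

The simplest hypothesis consistent with all the labels is: first ≥ 4.
[10, 12]: first 10, meets the rule → Yes.
[6, 6]: first 6, meets the rule → Yes.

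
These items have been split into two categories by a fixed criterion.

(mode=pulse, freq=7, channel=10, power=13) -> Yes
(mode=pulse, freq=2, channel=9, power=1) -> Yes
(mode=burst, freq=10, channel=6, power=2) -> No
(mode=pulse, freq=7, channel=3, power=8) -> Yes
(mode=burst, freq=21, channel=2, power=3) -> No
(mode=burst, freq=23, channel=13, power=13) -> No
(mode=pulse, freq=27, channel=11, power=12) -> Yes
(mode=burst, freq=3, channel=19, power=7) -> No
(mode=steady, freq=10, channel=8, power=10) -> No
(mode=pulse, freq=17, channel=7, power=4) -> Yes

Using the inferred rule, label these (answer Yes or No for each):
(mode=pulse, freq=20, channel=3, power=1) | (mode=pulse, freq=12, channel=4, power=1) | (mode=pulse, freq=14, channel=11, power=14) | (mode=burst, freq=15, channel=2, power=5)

The distinguishing property — mode is pulse — holds for all the 'Yes' cases and none of the 'No' cases.
(mode=pulse, freq=20, channel=3, power=1) → mode is pulse → Yes. (mode=pulse, freq=12, channel=4, power=1) → mode is pulse → Yes. (mode=pulse, freq=14, channel=11, power=14) → mode is pulse → Yes. (mode=burst, freq=15, channel=2, power=5) → mode is burst → No.

Yes, Yes, Yes, No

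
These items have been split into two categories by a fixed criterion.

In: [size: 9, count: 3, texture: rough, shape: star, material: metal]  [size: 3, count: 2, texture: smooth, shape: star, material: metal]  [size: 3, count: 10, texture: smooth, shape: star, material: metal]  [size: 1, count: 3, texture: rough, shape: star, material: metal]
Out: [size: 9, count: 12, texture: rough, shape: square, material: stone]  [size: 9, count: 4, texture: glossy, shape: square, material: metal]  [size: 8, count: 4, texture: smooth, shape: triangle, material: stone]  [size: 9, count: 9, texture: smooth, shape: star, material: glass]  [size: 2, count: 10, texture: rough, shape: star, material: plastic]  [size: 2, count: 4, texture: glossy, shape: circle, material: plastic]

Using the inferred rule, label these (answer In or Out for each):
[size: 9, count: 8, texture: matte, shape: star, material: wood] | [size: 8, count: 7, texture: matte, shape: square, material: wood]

Out, Out

The pattern is that an item is 'In' exactly when: material is metal AND shape is star.
[size: 9, count: 8, texture: matte, shape: star, material: wood]: Out (material is wood, shape is star).
[size: 8, count: 7, texture: matte, shape: square, material: wood]: Out (material is wood, shape is square).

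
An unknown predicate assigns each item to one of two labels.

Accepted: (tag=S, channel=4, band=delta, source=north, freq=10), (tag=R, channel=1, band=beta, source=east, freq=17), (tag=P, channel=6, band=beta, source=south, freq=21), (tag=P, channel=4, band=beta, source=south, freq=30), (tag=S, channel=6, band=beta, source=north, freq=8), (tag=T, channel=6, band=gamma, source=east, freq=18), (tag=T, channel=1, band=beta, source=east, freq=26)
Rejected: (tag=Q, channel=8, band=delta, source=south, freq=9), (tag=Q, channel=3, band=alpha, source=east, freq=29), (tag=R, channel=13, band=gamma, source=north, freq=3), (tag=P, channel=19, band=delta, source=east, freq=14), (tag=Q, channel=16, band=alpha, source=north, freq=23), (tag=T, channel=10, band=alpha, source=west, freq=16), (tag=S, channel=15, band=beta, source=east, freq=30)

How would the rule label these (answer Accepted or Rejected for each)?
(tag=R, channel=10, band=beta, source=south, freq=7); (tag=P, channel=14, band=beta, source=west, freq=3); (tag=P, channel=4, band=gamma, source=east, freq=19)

Rejected, Rejected, Accepted

The pattern is that an item is 'Accepted' exactly when: freq ≠ 29 AND channel ≤ 6.
(tag=R, channel=10, band=beta, source=south, freq=7): Rejected (freq = 7, channel = 10). (tag=P, channel=14, band=beta, source=west, freq=3): Rejected (freq = 3, channel = 14). (tag=P, channel=4, band=gamma, source=east, freq=19): Accepted (freq = 19, channel = 4).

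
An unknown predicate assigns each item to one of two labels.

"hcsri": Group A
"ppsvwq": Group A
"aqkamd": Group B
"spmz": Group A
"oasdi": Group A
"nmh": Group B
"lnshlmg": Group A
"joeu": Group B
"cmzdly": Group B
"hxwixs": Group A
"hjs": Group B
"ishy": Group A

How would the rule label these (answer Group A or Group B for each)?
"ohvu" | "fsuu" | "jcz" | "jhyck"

The simplest hypothesis consistent with all the labels is: length ≥ 4 AND contains 's'.

Group B, Group A, Group B, Group B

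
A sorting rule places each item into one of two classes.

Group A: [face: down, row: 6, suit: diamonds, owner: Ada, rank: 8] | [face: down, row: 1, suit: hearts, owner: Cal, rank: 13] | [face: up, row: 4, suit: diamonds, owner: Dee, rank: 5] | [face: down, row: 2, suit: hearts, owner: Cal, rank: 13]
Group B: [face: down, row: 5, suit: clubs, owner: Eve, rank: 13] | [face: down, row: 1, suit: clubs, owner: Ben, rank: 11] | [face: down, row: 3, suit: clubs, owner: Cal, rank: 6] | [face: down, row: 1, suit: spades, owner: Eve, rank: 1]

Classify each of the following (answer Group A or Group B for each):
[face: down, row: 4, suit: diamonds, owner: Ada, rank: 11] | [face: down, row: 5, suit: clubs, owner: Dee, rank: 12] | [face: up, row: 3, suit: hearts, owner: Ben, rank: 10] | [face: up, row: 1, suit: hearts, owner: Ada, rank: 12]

The distinguishing property — suit is hearts OR suit is diamonds — holds for all the 'Group A' cases and none of the 'Group B' cases.
[face: down, row: 4, suit: diamonds, owner: Ada, rank: 11]: suit is diamonds, meets the rule → Group A. [face: down, row: 5, suit: clubs, owner: Dee, rank: 12]: suit is clubs, doesn't match → Group B. [face: up, row: 3, suit: hearts, owner: Ben, rank: 10]: suit is hearts, meets the rule → Group A. [face: up, row: 1, suit: hearts, owner: Ada, rank: 12]: suit is hearts, meets the rule → Group A.

Group A, Group B, Group A, Group A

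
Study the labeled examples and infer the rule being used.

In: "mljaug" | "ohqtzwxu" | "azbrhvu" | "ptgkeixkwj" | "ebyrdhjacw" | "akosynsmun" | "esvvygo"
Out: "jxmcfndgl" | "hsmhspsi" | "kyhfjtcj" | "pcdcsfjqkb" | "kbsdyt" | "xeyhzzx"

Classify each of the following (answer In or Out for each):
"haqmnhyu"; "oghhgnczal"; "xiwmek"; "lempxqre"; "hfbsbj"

In, In, In, In, Out

The common property of the 'In' items is: has ≥ 2 vowels. No 'Out' item has it.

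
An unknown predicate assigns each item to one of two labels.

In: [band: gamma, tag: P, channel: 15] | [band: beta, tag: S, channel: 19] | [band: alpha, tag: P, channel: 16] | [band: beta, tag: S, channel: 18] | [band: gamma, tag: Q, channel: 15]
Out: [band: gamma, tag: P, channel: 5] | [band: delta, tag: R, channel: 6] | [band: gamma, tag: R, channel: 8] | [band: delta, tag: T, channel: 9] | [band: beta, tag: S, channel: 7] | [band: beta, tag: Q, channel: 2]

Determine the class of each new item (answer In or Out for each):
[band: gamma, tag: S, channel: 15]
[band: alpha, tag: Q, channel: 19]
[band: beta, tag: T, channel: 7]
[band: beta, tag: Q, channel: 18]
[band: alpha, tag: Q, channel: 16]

A rule that fits every label: channel ≥ 15 — true of each 'In' example, false of each 'Out' one.
[band: gamma, tag: S, channel: 15]: channel = 15 — has this property, so In. [band: alpha, tag: Q, channel: 19]: channel = 19 — has this property, so In. [band: beta, tag: T, channel: 7]: channel = 7 — does not pass, so Out. [band: beta, tag: Q, channel: 18]: channel = 18 — has this property, so In. [band: alpha, tag: Q, channel: 16]: channel = 16 — has this property, so In.

In, In, Out, In, In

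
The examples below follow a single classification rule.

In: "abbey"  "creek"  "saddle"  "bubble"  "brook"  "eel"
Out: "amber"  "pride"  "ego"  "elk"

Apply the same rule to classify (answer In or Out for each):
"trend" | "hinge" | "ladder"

Rule: has a double letter. This holds for each 'In' example and fails for each 'Out' one.
"trend" → no doubled letter → Out.
"hinge" → no doubled letter → Out.
"ladder" → 'dd' doubled → In.

Out, Out, In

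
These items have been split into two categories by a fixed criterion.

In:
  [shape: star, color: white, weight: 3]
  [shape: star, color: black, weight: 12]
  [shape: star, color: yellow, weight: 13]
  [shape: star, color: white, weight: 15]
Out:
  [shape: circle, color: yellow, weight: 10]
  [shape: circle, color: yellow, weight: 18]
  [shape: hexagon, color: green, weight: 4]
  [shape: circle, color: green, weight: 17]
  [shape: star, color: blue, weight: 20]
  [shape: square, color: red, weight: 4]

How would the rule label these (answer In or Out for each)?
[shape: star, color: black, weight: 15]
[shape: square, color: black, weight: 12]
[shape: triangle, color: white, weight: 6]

The pattern is that an item is 'In' exactly when: shape is star AND weight ≤ 15.
[shape: star, color: black, weight: 15]: In (shape is star, weight = 15). [shape: square, color: black, weight: 12]: Out (shape is square, weight = 12). [shape: triangle, color: white, weight: 6]: Out (shape is triangle, weight = 6).

In, Out, Out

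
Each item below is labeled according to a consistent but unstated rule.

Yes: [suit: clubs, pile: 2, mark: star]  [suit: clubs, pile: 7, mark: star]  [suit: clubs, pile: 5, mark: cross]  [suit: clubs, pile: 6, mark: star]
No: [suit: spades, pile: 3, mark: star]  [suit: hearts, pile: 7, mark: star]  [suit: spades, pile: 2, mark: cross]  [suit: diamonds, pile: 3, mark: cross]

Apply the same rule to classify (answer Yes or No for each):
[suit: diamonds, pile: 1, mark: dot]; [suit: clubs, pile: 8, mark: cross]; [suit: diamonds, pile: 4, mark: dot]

A rule that fits every label: suit is clubs — true of each 'Yes' example, false of each 'No' one.
[suit: diamonds, pile: 1, mark: dot]: suit is diamonds — fails this test, so No. [suit: clubs, pile: 8, mark: cross]: suit is clubs — has this property, so Yes. [suit: diamonds, pile: 4, mark: dot]: suit is diamonds — fails this test, so No.

No, Yes, No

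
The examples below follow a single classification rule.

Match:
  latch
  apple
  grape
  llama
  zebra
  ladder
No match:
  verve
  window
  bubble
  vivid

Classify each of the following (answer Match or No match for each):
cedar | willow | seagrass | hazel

Checking candidate rules against both groups, what survives is: contains 'a'.
cedar: Match (has 'a'). willow: No match (no 'a'). seagrass: Match (has 'a'). hazel: Match (has 'a').

Match, No match, Match, Match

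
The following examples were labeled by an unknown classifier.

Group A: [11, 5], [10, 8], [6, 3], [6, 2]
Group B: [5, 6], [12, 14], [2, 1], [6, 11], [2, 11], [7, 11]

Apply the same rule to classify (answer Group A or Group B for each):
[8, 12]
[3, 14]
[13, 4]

Group B, Group B, Group A

A rule that fits every label: first > second AND sum ≥ 8 — true of each 'Group A' example, false of each 'Group B' one.
[8, 12] — 8 < 12, 8+12 = 20, hence Group B. [3, 14] — 3 < 14, 3+14 = 17, hence Group B. [13, 4] — 13 > 4, 13+4 = 17, hence Group A.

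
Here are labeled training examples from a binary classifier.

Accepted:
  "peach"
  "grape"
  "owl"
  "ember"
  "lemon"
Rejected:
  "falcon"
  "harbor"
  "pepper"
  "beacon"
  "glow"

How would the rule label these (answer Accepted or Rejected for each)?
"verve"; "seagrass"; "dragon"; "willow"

The distinguishing property — odd length — holds for all the 'Accepted' cases and none of the 'Rejected' cases.
"verve": Accepted (length 5). "seagrass": Rejected (length 8). "dragon": Rejected (length 6). "willow": Rejected (length 6).

Accepted, Rejected, Rejected, Rejected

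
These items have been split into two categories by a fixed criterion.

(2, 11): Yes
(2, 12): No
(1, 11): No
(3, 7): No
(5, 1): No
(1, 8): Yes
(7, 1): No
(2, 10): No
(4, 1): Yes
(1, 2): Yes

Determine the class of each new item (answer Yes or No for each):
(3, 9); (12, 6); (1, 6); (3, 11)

No, No, Yes, No

The classifier is using: sum is odd.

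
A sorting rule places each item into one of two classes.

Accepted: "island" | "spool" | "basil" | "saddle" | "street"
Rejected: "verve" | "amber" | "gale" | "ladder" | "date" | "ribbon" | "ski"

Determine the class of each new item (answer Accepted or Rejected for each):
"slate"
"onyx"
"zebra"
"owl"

Every 'Accepted' example satisfies: length ≥ 4 AND contains 's'. None of the 'Rejected' examples do.
"slate": length 5, has 's' — meets the rule, so Accepted.
"onyx": length 4, no 's' — fails this test, so Rejected.
"zebra": length 5, no 's' — fails this test, so Rejected.
"owl": length 3, no 's' — fails this test, so Rejected.

Accepted, Rejected, Rejected, Rejected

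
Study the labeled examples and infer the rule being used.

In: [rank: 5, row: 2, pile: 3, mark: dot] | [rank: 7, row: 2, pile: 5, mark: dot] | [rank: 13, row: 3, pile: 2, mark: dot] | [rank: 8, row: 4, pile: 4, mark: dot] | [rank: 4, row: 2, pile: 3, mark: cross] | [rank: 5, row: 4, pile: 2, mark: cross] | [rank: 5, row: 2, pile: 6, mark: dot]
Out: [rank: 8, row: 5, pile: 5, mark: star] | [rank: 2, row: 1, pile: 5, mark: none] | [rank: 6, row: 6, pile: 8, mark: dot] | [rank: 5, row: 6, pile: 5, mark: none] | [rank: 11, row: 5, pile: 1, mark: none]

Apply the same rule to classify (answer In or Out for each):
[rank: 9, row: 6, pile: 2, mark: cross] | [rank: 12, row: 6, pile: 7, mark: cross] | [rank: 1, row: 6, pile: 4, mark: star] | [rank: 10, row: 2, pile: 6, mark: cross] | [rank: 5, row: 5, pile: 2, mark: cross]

The pattern is that an item is 'In' exactly when: row ≥ 2 AND row ≤ 4.

Out, Out, Out, In, Out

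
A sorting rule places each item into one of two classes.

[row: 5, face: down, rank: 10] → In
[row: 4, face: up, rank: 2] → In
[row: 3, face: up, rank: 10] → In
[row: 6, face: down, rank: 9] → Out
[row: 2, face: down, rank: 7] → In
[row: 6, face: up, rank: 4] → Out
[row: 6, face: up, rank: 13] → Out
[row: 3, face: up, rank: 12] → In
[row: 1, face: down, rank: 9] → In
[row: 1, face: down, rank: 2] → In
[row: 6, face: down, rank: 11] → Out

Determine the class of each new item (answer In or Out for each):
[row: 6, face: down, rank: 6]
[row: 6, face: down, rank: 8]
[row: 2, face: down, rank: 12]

Out, Out, In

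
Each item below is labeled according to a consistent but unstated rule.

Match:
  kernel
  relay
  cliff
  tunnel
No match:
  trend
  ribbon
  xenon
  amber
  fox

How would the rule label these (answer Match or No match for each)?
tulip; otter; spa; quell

Match, No match, No match, Match

All 'Match' examples share one property — contains 'l' — and every 'No match' example lacks it.
tulip: Match (has 'l'). otter: No match (no 'l'). spa: No match (no 'l'). quell: Match (has 'l').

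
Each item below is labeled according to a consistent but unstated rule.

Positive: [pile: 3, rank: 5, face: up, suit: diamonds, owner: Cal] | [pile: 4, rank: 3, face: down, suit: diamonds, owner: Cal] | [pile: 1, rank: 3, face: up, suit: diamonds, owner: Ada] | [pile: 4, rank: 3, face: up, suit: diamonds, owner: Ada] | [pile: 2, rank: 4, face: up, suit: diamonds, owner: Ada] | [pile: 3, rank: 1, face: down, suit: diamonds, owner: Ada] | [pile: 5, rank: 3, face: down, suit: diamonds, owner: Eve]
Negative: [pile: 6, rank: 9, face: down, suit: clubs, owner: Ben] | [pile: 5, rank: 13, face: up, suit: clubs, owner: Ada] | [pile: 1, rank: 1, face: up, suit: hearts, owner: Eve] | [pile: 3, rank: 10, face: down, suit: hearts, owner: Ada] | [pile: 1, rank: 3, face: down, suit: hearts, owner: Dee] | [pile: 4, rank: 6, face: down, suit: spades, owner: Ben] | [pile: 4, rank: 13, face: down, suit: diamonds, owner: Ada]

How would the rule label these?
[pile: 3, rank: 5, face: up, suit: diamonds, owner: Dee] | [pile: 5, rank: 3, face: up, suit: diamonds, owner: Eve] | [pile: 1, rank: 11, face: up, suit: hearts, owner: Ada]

Positive, Positive, Negative

The pattern is that an item is 'Positive' exactly when: suit is diamonds AND rank ≤ 5.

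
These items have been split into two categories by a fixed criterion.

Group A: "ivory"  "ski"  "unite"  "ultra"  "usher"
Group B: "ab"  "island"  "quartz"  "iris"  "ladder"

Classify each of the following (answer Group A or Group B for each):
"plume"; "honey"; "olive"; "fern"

Looking at the examples, the only property every 'Group A' case has and every 'Group B' case lacks is: odd length.
"plume": length 5 — has this property, so Group A.
"honey": length 5 — has this property, so Group A.
"olive": length 5 — has this property, so Group A.
"fern": length 4 — fails the rule, so Group B.

Group A, Group A, Group A, Group B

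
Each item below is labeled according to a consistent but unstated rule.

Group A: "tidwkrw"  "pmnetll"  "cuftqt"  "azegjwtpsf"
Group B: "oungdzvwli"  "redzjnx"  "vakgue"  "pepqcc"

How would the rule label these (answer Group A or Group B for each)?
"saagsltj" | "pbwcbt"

Comparing the two groups points to one rule — contains 't'.

Group A, Group A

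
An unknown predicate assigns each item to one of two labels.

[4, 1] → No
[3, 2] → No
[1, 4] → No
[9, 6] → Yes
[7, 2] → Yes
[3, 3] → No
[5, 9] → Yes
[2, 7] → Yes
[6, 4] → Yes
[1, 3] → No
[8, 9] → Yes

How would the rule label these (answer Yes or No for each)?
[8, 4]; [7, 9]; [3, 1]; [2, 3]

Yes, Yes, No, No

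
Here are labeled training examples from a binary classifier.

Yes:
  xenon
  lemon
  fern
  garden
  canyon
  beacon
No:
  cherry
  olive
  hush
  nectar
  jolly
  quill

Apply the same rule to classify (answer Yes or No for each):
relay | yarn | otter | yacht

No, Yes, No, No

'Yes' ⟺ ends with 'n'.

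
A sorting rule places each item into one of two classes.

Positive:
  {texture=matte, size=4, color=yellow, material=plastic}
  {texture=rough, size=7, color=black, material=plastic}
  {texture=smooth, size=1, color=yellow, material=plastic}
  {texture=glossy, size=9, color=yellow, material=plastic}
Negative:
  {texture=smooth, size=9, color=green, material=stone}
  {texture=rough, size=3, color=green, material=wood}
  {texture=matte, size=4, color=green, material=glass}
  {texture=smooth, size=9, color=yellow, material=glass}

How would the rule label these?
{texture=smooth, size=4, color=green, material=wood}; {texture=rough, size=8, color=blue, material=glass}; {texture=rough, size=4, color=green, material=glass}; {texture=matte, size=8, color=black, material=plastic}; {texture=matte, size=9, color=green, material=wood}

Negative, Negative, Negative, Positive, Negative

Every 'Positive' example satisfies: material is plastic. None of the 'Negative' examples do.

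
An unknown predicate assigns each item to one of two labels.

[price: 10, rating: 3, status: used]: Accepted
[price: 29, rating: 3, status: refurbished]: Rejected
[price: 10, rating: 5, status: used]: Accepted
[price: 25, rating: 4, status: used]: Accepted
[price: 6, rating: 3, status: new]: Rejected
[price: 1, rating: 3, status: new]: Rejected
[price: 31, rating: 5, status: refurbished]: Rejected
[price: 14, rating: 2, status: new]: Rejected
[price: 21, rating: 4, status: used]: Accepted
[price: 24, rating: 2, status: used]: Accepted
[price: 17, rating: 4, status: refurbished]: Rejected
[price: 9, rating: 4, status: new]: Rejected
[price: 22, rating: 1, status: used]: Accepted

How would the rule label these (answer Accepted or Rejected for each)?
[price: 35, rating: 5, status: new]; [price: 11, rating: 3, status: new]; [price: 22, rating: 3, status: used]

The classifier is using: status is used.
[price: 35, rating: 5, status: new]: status is new — fails the rule, so Rejected.
[price: 11, rating: 3, status: new]: status is new — fails the rule, so Rejected.
[price: 22, rating: 3, status: used]: status is used — has this property, so Accepted.

Rejected, Rejected, Accepted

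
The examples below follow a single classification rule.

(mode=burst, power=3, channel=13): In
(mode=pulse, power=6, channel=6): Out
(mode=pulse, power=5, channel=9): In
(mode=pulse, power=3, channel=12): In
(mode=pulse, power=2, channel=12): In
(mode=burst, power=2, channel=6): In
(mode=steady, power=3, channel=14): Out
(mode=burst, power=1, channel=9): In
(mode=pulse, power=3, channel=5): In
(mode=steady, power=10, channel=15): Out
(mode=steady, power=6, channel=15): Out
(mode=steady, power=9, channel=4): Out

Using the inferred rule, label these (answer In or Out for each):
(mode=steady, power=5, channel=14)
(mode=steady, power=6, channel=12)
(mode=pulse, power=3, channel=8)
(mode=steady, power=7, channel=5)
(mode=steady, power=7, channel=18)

Out, Out, In, Out, Out

The distinguishing property — channel ≤ 13 AND power ≤ 5 — holds for all the 'In' cases and none of the 'Out' cases.
(mode=steady, power=5, channel=14): channel = 14, power = 5, does not satisfy this → Out.
(mode=steady, power=6, channel=12): channel = 12, power = 6, does not satisfy this → Out.
(mode=pulse, power=3, channel=8): channel = 8, power = 3, satisfies this → In.
(mode=steady, power=7, channel=5): channel = 5, power = 7, does not satisfy this → Out.
(mode=steady, power=7, channel=18): channel = 18, power = 7, does not satisfy this → Out.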